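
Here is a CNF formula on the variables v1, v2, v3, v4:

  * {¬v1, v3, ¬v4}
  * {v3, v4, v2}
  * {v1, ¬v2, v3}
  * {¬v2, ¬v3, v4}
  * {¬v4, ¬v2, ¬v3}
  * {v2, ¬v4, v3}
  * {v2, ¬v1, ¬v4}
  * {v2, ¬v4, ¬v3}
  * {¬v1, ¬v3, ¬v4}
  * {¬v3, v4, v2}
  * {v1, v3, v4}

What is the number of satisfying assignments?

1

The models are:
  v1=T v2=T v3=F v4=F
Count: 1.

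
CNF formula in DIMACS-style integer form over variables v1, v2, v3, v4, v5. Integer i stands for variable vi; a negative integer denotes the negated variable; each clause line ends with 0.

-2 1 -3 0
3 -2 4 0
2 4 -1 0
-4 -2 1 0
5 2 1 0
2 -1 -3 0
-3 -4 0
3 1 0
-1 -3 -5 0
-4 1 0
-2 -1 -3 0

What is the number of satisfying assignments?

Satisfying assignments:
  v1=F v2=F v3=T v4=F v5=T
  v1=T v2=F v3=F v4=T v5=F
  v1=T v2=F v3=F v4=T v5=T
  v1=T v2=T v3=F v4=T v5=F
  v1=T v2=T v3=F v4=T v5=T
Count: 5.

5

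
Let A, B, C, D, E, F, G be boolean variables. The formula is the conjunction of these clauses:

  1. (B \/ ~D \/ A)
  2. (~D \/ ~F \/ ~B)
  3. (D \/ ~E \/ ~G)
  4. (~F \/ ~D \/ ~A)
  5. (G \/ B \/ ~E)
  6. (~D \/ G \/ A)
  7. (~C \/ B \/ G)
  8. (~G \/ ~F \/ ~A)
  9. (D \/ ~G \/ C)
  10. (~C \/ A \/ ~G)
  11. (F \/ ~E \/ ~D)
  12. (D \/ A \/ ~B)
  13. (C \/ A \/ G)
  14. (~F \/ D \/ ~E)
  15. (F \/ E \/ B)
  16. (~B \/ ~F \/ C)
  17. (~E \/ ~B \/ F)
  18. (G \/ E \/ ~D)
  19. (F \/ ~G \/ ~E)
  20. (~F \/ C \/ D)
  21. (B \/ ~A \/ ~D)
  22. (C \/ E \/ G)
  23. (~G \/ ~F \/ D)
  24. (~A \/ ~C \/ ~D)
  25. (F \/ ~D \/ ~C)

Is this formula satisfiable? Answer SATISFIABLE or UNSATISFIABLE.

SATISFIABLE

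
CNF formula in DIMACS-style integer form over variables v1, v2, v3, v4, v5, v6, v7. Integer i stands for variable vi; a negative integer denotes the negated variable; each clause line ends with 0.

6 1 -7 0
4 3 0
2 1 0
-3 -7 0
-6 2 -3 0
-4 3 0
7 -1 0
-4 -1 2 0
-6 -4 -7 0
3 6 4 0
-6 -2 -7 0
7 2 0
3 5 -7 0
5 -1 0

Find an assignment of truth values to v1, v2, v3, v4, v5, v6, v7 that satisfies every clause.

v1=False  v2=True  v3=True  v4=False  v5=True  v6=True  v7=False

Pure literal: v5 appears only positively; assign v5 = True.
Try v1 = False.
  then v2 is forced to True.
Set v3 = True and propagate.
  then v7 is forced to False.
v4, v6 are now unconstrained; take v4 = False, v6 = True.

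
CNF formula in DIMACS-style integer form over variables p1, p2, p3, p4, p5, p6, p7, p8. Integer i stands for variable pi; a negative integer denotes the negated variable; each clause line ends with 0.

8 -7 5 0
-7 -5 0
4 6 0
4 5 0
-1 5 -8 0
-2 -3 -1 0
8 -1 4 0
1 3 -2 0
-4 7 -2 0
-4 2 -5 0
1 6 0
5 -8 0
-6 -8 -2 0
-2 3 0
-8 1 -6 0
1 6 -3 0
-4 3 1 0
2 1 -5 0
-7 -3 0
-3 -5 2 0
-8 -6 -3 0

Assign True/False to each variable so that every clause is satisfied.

p1=False, p2=True, p3=True, p4=False, p5=True, p6=True, p7=False, p8=False

Branch on p1: take p1 = False.
  then p6 is forced to True.
  then p8 is forced to False.
Try p2 = True.
  then p3 is forced to True.
  then p7 is forced to False.
  then p4 is forced to False.
  then p5 is forced to True.
Every clause has at least one true literal under this assignment.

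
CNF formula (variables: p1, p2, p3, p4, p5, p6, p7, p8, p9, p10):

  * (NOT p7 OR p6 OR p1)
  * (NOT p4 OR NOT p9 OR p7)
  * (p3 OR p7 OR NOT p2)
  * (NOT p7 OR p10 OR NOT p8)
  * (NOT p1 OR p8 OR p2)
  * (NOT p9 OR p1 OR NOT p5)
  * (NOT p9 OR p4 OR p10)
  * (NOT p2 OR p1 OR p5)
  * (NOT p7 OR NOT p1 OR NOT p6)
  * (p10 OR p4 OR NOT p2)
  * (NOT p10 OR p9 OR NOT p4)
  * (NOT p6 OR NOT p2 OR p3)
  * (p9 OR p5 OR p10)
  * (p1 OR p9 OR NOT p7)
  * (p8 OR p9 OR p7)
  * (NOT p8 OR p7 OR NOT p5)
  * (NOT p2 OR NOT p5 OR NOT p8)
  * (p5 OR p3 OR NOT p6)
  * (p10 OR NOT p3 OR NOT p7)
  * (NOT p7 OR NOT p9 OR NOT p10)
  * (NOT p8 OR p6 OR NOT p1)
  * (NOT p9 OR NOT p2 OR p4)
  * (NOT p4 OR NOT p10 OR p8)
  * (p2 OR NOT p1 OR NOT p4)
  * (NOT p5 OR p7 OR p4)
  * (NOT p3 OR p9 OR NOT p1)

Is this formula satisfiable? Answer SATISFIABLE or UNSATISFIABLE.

Branch on p1: take p1 = False.
Set p2 = False and propagate.
The remaining clauses are satisfied by p3 = True, p4 = False, p5 = False, p6 = True, p7 = False, p8 = False, p9 = True, p10 = True.
Every clause has at least one true literal under this assignment.
So p1 = False, p2 = False, p3 = True, p4 = False, p5 = False, p6 = True, p7 = False, p8 = False, p9 = True, p10 = True is a satisfying assignment.

SATISFIABLE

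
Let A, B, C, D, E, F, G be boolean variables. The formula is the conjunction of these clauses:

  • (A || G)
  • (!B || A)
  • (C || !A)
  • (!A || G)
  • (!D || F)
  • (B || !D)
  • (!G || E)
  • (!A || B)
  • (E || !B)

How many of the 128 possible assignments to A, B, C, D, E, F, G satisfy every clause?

Satisfying assignments:
  A=F B=F C=F D=F E=T F=F G=T
  A=F B=F C=F D=F E=T F=T G=T
  A=F B=F C=T D=F E=T F=F G=T
  A=F B=F C=T D=F E=T F=T G=T
  A=T B=T C=T D=F E=T F=F G=T
  A=T B=T C=T D=F E=T F=T G=T
  A=T B=T C=T D=T E=T F=T G=T
That's 7 in total.

7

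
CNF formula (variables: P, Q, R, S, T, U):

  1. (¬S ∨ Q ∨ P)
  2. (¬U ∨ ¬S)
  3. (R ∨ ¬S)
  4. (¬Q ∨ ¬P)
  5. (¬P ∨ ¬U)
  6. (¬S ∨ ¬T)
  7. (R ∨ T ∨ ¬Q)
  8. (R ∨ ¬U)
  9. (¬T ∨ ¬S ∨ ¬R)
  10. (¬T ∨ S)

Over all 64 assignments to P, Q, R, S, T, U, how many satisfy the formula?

9

Case analysis on S and R:
  S=T, R=T: remaining (P,Q,T,U) ∈ {(F,T,F,F); (T,F,F,F)} — 2.
  S=T, R=F: a clause becomes empty — 0.
  S=F, R=T: 5 of the 16 assignments to (P,Q,T,U) work.
  S=F, R=F: remaining (P,Q,T,U) ∈ {(F,F,F,F); (T,F,F,F)} — 2.
Total: 2 + 0 + 5 + 2 = 9.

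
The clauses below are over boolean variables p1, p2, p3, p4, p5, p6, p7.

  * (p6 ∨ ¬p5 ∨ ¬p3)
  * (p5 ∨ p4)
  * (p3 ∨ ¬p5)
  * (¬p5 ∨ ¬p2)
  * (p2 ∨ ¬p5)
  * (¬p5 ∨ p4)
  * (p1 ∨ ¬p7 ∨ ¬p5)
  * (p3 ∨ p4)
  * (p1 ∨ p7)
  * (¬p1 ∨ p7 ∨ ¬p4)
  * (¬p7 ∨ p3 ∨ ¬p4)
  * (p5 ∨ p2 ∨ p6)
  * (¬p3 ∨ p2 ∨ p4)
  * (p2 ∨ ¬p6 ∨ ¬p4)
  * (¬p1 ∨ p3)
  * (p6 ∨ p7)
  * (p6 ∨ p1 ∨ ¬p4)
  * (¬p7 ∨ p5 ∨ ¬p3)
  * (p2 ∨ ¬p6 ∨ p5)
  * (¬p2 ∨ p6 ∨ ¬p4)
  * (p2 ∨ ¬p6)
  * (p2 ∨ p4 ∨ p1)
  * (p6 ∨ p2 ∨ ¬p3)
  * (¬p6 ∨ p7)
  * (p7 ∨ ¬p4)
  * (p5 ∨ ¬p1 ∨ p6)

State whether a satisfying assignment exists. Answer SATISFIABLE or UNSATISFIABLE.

UNSATISFIABLE

p4 = True:
  propagation gives p7=True, p3=True, p5=True, p6=True; an empty clause results — contradiction.
p4 = False:
  propagation gives p5=True; an empty clause results — contradiction.
Every branch closes, so no satisfying assignment exists.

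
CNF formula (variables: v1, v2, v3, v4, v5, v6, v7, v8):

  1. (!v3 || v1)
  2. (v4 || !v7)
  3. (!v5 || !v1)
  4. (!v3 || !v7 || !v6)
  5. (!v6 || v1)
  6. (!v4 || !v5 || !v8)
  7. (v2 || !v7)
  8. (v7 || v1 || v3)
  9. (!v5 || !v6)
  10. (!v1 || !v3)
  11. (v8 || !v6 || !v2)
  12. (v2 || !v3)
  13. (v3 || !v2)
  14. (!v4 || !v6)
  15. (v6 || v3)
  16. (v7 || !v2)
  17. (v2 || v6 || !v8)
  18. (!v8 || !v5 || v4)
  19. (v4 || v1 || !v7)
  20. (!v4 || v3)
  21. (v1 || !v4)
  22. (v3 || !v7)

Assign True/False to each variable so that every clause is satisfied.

v5 occurs only negated in the remaining clauses — set v5 = False.
Branch on v1: take v1 = True.
  then v3 is forced to False.
  then v2 is forced to False.
  then v7 is forced to False.
  then v6 is forced to True.
  then v4 is forced to False.
v8 is now unconstrained; take v8 = True.
Every clause has at least one true literal under this assignment.
Check each clause:
  1. (!v3 || v1) — v1 is true.
  2. (v4 || !v7) — !v7 is true.
  3. (!v5 || !v1) — !v5 is true.
  4. (!v6 || !v7 || !v3) — !v7 is true.
  5. (!v6 || v1) — v1 is true.
  6. (!v8 || !v5 || !v4) — !v5 is true.
  7. (v2 || !v7) — !v7 is true.
  8. (v1 || v3 || v7) — v1 is true.
  9. (!v6 || !v5) — !v5 is true.
  10. (!v3 || !v1) — !v3 is true.
  11. (!v6 || !v2 || v8) — v8 is true.
  12. (v2 || !v3) — !v3 is true.
  13. (v3 || !v2) — !v2 is true.
  14. (!v4 || !v6) — !v4 is true.
  15. (v6 || v3) — v6 is true.
  16. (v7 || !v2) — !v2 is true.
  17. (!v8 || v6 || v2) — v6 is true.
  18. (!v8 || v4 || !v5) — !v5 is true.
  19. (v4 || v1 || !v7) — v1 is true.
  20. (v3 || !v4) — !v4 is true.
  21. (!v4 || v1) — v1 is true.
  22. (v3 || !v7) — !v7 is true.

v1=1  v2=0  v3=0  v4=0  v5=0  v6=1  v7=0  v8=1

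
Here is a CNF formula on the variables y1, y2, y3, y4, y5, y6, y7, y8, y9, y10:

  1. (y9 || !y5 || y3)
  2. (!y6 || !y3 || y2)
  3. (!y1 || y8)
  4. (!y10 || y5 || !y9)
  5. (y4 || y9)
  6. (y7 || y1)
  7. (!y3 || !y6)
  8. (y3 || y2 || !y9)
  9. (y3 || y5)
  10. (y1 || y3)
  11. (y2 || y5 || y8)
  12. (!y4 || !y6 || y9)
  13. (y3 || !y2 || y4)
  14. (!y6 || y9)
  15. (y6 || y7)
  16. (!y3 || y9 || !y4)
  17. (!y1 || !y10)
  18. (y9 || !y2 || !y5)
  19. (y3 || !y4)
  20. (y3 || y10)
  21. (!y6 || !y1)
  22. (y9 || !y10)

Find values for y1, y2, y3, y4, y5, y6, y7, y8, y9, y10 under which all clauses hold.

y1 = 0, y2 = 1, y3 = 1, y4 = 1, y5 = 1, y6 = 0, y7 = 1, y8 = 0, y9 = 1, y10 = 0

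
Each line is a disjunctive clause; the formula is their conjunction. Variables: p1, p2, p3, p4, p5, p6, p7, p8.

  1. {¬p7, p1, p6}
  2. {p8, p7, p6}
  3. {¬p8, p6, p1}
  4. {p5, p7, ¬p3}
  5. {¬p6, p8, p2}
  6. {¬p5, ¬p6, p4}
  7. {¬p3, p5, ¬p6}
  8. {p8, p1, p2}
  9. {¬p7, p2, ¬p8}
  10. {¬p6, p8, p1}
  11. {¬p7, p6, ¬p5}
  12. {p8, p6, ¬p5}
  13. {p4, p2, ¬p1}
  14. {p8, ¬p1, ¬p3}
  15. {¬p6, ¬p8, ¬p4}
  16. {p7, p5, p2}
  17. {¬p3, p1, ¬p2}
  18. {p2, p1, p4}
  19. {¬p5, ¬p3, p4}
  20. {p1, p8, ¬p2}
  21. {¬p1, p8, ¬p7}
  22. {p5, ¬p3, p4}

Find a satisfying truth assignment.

Branch on p1: take p1 = True.
Try p2 = True.
Set p3 = True and propagate.
  then p8 is forced to True.
For the remaining variables, p4 = True, p5 = True, p6 = False, p7 = False works.
Every clause has at least one true literal under this assignment.
Check each clause:
  1. {¬p7, p1, p6} — p1 is true.
  2. {p8, p7, p6} — p8 is true.
  3. {p1, ¬p8, p6} — p1 is true.
  4. {¬p3, p5, p7} — p5 is true.
  5. {p2, ¬p6, p8} — p8 is true.
  6. {p4, ¬p5, ¬p6} — ¬p6 is true.
  7. {¬p3, p5, ¬p6} — ¬p6 is true.
  8. {p1, p2, p8} — p8 is true.
  9. {p2, ¬p8, ¬p7} — ¬p7 is true.
  10. {¬p6, p1, p8} — p8 is true.
  11. {¬p5, p6, ¬p7} — ¬p7 is true.
  12. {p8, p6, ¬p5} — p8 is true.
  13. {¬p1, p4, p2} — p2 is true.
  14. {¬p3, ¬p1, p8} — p8 is true.
  15. {¬p4, ¬p6, ¬p8} — ¬p6 is true.
  16. {p2, p5, p7} — p2 is true.
  17. {¬p2, p1, ¬p3} — p1 is true.
  18. {p4, p2, p1} — p1 is true.
  19. {p4, ¬p3, ¬p5} — p4 is true.
  20. {p8, ¬p2, p1} — p8 is true.
  21. {¬p1, p8, ¬p7} — p8 is true.
  22. {¬p3, p5, p4} — p4 is true.

p1=True, p2=True, p3=True, p4=True, p5=True, p6=False, p7=False, p8=True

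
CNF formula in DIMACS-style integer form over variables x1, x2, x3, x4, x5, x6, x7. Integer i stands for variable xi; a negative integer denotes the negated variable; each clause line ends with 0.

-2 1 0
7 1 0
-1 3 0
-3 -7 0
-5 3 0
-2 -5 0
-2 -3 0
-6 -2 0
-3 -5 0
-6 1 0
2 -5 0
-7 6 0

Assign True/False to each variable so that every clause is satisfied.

x1=T, x2=F, x3=T, x4=T, x5=F, x6=T, x7=F

Check each clause:
  1. (x1 OR NOT x2) — x1 is true.
  2. (x1 OR x7) — x1 is true.
  3. (x3 OR NOT x1) — x3 is true.
  4. (NOT x7 OR NOT x3) — NOT x7 is true.
  5. (x3 OR NOT x5) — x3 is true.
  6. (NOT x2 OR NOT x5) — NOT x5 is true.
  7. (NOT x3 OR NOT x2) — NOT x2 is true.
  8. (NOT x6 OR NOT x2) — NOT x2 is true.
  9. (NOT x3 OR NOT x5) — NOT x5 is true.
  10. (x1 OR NOT x6) — x1 is true.
  11. (x2 OR NOT x5) — NOT x5 is true.
  12. (NOT x7 OR x6) — NOT x7 is true.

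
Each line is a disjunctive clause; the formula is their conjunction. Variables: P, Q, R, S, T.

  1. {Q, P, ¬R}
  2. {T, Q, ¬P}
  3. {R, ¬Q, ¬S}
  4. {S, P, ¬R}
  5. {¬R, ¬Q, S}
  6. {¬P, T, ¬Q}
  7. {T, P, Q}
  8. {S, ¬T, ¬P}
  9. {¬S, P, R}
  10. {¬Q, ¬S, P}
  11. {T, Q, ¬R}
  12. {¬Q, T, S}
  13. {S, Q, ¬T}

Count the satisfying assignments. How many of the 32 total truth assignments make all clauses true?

Satisfying assignments:
  P=F Q=T R=F S=F T=T
  P=T Q=F R=F S=T T=T
  P=T Q=F R=T S=T T=T
  P=T Q=T R=T S=T T=T
Count: 4.

4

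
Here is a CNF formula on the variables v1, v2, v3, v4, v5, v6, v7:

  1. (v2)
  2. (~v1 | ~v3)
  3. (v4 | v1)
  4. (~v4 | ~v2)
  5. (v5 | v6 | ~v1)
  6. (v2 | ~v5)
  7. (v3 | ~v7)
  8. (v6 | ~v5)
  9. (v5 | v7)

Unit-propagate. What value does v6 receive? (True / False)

True

Unit clause (v2) sets v2 = True.
(~v4 | ~v2): since v2 = True, the clause reduces to (~v4). v4 = False.
(v4 | v1): since v4 = False, the clause reduces to (v1). v1 = True.
In (~v1 | ~v3), ~v1 is now false; ~v3 must hold, so v3 = False.
From (v3 | ~v7) and v3 = False: v7 = False.
(v5 | v7): since v7 = False, the clause reduces to (v5). v5 = True.
(v6 | ~v5): since v5 = True, the clause reduces to (v6). v6 = True.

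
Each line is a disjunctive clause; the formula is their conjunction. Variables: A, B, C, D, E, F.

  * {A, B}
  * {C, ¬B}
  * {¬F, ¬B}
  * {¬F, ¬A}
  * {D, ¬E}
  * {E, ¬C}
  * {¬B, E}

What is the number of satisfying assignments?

The models are:
  A=F B=T C=T D=T E=T F=F
  A=T B=F C=F D=F E=F F=F
  A=T B=F C=F D=T E=F F=F
  A=T B=F C=F D=T E=T F=F
  A=T B=F C=T D=T E=T F=F
  A=T B=T C=T D=T E=T F=F
Count: 6.

6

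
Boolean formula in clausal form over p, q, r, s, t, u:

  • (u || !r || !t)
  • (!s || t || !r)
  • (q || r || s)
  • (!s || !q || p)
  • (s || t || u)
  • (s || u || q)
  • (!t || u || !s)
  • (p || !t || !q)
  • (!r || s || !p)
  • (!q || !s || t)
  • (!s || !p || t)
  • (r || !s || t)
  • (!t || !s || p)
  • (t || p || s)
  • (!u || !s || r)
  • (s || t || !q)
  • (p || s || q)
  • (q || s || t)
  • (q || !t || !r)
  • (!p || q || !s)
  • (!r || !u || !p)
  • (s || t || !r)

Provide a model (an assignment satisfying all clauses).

p=1  q=1  r=0  s=0  t=1  u=1

Check each clause:
  1. (!r || !t || u) — !r is true.
  2. (!s || !r || t) — !r is true.
  3. (r || q || s) — q is true.
  4. (!s || !q || p) — p is true.
  5. (t || u || s) — t is true.
  6. (s || q || u) — q is true.
  7. (!t || u || !s) — !s is true.
  8. (p || !q || !t) — p is true.
  9. (s || !p || !r) — !r is true.
  10. (!q || t || !s) — !s is true.
  11. (t || !p || !s) — !s is true.
  12. (t || !s || r) — !s is true.
  13. (!s || p || !t) — p is true.
  14. (p || t || s) — p is true.
  15. (r || !s || !u) — !s is true.
  16. (t || s || !q) — t is true.
  17. (q || p || s) — p is true.
  18. (s || q || t) — q is true.
  19. (q || !r || !t) — q is true.
  20. (!p || q || !s) — q is true.
  21. (!u || !p || !r) — !r is true.
  22. (!r || t || s) — t is true.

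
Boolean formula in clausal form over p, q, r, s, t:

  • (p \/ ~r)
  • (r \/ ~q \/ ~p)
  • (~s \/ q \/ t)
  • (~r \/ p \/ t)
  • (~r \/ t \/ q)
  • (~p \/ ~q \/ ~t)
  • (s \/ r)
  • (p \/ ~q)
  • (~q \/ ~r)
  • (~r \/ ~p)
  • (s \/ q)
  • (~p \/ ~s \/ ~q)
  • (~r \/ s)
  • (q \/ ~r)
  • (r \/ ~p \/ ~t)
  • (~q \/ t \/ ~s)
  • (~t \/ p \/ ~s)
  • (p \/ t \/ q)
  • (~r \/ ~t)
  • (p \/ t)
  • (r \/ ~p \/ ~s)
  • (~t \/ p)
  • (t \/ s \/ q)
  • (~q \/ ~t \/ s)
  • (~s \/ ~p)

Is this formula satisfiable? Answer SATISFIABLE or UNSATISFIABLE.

UNSATISFIABLE

p = True:
  propagation gives r=False, q=False, s=True; an empty clause results — contradiction.
p = False:
  propagation gives r=False, s=True, q=False, t=True; an empty clause results — contradiction.
Every branch closes, so no satisfying assignment exists.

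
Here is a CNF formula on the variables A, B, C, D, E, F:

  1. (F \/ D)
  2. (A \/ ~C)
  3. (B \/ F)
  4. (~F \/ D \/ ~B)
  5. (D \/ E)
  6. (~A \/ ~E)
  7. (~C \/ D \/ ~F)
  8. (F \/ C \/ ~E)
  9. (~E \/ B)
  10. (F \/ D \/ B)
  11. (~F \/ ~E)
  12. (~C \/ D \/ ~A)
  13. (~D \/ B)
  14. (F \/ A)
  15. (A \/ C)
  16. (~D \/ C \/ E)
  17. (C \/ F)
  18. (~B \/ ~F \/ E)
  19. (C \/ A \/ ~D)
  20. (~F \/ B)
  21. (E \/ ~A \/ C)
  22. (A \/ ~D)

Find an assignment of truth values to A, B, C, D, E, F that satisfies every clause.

Branch on A: take A = True.
  then E is forced to False.
  then D is forced to True.
  then B is forced to True.
  then C is forced to True.
  then F is forced to False.
Every clause has at least one true literal under this assignment.

A = T, B = T, C = T, D = T, E = F, F = F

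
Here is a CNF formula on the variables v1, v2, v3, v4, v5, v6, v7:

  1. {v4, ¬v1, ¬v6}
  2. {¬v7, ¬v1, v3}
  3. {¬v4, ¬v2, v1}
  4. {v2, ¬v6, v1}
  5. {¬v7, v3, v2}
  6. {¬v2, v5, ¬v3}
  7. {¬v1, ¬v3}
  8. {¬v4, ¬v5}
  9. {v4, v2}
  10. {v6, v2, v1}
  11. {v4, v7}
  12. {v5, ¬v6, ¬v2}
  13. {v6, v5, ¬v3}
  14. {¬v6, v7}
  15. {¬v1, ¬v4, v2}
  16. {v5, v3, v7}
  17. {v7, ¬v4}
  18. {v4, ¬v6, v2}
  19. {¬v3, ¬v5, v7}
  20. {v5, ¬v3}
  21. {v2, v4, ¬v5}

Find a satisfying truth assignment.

Try v1 = False.
For the remaining variables, v2 = True, v3 = True, v4 = False, v5 = True, v6 = True, v7 = True works.
Every clause has at least one true literal under this assignment.

v1 = F, v2 = T, v3 = T, v4 = F, v5 = T, v6 = T, v7 = T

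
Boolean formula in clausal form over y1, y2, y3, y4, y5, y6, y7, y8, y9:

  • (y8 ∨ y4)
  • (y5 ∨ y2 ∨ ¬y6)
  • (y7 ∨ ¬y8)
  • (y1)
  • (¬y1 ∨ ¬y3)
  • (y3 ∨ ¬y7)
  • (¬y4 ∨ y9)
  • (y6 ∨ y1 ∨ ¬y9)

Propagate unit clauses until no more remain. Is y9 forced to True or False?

(y1) stands alone — y1 = True.
(¬y1 ∨ ¬y3): since y1 = True, the clause reduces to (¬y3). y3 = False.
(y3 ∨ ¬y7) with y3 = False leaves only ¬y7, so y7 = False.
In (y7 ∨ ¬y8), y7 is now false; ¬y8 must hold, so y8 = False.
From (y8 ∨ y4) and y8 = False: y4 = True.
(y9 ∨ ¬y4): since y4 = True, the clause reduces to (y9). y9 = True.

True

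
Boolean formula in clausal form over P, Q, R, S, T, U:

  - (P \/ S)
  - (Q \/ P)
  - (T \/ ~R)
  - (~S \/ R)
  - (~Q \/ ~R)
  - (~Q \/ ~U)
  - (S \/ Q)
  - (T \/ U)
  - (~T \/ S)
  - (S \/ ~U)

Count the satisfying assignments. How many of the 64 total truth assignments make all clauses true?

2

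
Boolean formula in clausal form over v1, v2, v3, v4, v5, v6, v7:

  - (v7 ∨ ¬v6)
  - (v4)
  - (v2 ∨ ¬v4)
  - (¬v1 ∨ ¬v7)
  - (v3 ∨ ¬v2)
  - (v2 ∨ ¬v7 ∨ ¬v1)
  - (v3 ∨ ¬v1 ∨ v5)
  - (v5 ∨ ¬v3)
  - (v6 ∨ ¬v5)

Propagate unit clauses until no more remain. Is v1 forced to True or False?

False

(v4) stands alone — v4 = True.
From (v2 ∨ ¬v4) and v4 = True: v2 = True.
In (v3 ∨ ¬v2), ¬v2 is now false; v3 must hold, so v3 = True.
(¬v3 ∨ v5) with v3 = True leaves only v5, so v5 = True.
(v6 ∨ ¬v5): since v5 = True, the clause reduces to (v6). v6 = True.
(¬v6 ∨ v7): since v6 = True, the clause reduces to (v7). v7 = True.
(¬v7 ∨ ¬v1) with v7 = True leaves only ¬v1, so v1 = False.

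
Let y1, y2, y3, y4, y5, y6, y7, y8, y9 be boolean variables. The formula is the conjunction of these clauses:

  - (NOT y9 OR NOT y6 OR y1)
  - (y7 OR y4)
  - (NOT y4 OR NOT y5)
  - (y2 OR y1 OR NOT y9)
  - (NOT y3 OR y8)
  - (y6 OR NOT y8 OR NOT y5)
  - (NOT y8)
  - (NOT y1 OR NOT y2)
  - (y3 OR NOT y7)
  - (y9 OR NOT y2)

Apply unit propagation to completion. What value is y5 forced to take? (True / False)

(NOT y8) is a unit clause: y8 = False.
(y8 OR NOT y3) with y8 = False leaves only NOT y3, so y3 = False.
(NOT y7 OR y3) with y3 = False leaves only NOT y7, so y7 = False.
(y7 OR y4) with y7 = False leaves only y4, so y4 = True.
In (NOT y5 OR NOT y4), NOT y4 is now false; NOT y5 must hold, so y5 = False.

False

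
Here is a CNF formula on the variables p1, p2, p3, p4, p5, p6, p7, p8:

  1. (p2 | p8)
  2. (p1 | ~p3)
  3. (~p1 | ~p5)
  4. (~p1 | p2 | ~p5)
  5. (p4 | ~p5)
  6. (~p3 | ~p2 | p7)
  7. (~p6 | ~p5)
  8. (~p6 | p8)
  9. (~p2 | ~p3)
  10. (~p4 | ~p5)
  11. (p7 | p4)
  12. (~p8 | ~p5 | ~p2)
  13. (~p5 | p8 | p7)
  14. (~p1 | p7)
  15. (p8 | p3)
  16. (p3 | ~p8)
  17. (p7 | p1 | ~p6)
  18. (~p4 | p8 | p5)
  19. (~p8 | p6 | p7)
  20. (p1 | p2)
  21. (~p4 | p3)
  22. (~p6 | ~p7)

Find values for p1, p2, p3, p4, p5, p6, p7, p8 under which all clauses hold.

p1=T, p2=F, p3=T, p4=T, p5=F, p6=F, p7=T, p8=T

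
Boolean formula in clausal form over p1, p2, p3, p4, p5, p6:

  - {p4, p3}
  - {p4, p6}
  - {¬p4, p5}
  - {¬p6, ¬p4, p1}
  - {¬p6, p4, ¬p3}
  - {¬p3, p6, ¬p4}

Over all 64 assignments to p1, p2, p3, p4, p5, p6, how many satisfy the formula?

Split on p4, then p6.
  p4=1, p6=1: remaining (p1,p2,p3,p5) ∈ {(1,0,0,1); (1,0,1,1); (1,1,0,1); (1,1,1,1)} — 4.
  p4=1, p6=0: remaining (p1,p2,p3,p5) ∈ {(0,0,0,1); (0,1,0,1); (1,0,0,1); (1,1,0,1)} — 4.
  p4=0, p6=1: a clause becomes empty — 0.
  p4=0, p6=0: a clause becomes empty — 0.
Total: 4 + 4 + 0 + 0 = 8.

8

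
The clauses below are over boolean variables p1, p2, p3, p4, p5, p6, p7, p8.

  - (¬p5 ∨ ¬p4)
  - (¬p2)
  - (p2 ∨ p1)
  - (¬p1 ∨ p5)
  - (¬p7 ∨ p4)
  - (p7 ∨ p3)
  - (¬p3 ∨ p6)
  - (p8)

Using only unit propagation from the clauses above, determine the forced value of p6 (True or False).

True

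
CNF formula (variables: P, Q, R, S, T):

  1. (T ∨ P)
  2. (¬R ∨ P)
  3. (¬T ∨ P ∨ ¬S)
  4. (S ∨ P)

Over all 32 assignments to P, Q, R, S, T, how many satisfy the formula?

16

Split on P, then S.
  P=1, S=1: Q, R, T free → 2^3 = 8.
  P=1, S=0: Q, R, T free → 2^3 = 8.
  P=0, S=1: a clause becomes empty — 0.
  P=0, S=0: a clause becomes empty — 0.
Total: 8 + 8 + 0 + 0 = 16.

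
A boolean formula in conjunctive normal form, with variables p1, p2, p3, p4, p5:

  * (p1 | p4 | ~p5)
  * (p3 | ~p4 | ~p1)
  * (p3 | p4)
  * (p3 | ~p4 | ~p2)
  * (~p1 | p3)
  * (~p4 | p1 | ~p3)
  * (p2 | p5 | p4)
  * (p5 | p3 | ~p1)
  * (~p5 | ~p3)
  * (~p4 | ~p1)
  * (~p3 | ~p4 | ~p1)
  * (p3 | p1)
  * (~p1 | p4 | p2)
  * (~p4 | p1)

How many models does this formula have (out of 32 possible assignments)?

The models are:
  p1=0 p2=1 p3=1 p4=0 p5=0
  p1=1 p2=1 p3=1 p4=0 p5=0
Count: 2.

2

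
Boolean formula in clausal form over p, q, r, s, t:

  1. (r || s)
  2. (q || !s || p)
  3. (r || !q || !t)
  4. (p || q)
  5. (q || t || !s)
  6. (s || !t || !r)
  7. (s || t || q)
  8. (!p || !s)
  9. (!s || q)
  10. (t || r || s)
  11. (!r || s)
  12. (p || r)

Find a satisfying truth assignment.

p = 0, q = 1, r = 1, s = 1, t = 0

Try p = False.
  then q is forced to True.
  then r is forced to True.
  then s is forced to True.
t is now unconstrained; take t = False.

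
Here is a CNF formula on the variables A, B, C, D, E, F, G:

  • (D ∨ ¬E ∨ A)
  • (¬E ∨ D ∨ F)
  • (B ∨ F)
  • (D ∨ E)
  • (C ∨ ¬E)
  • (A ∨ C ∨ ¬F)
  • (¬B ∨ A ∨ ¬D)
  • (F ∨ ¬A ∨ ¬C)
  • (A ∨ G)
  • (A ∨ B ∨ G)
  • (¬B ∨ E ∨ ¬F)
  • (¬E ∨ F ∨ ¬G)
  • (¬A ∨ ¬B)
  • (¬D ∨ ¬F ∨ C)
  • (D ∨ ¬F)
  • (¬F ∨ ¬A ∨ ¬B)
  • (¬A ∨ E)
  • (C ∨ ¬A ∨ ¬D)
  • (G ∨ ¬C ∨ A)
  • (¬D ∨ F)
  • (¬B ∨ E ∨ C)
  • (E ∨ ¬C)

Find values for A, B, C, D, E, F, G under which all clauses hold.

A=True, B=False, C=True, D=True, E=True, F=True, G=False

Try A = True.
  then B is forced to False.
  then F is forced to True.
  then D is forced to True.
  then C is forced to True.
  then E is forced to True.
G is now unconstrained; take G = False.
Every clause has at least one true literal under this assignment.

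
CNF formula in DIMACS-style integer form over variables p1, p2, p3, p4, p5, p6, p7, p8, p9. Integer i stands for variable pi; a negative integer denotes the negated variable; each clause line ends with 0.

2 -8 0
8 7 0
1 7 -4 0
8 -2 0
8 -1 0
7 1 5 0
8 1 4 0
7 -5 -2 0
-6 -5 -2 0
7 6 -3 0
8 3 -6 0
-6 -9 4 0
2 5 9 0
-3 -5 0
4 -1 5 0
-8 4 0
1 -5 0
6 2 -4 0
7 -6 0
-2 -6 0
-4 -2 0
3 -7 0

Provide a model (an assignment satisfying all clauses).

Try p1 = False.
  then p5 is forced to False.
  then p7 is forced to True.
  then p3 is forced to True.
Set p2 = False and propagate.
  then p8 is forced to False.
  then p4 is forced to True.
  then p9 is forced to True.
  then p6 is forced to True.
Check each clause:
  1. {¬p8, p2} — ¬p8 is true.
  2. {p8, p7} — p7 is true.
  3. {¬p4, p1, p7} — p7 is true.
  4. {p8, ¬p2} — ¬p2 is true.
  5. {¬p1, p8} — ¬p1 is true.
  6. {p7, p5, p1} — p7 is true.
  7. {p1, p8, p4} — p4 is true.
  8. {¬p2, ¬p5, p7} — ¬p5 is true.
  9. {¬p5, ¬p2, ¬p6} — ¬p5 is true.
  10. {p7, ¬p3, p6} — p6 is true.
  11. {p3, ¬p6, p8} — p3 is true.
  12. {¬p6, p4, ¬p9} — p4 is true.
  13. {p9, p2, p5} — p9 is true.
  14. {¬p5, ¬p3} — ¬p5 is true.
  15. {p4, p5, ¬p1} — p4 is true.
  16. {¬p8, p4} — ¬p8 is true.
  17. {¬p5, p1} — ¬p5 is true.
  18. {p2, ¬p4, p6} — p6 is true.
  19. {¬p6, p7} — p7 is true.
  20. {¬p2, ¬p6} — ¬p2 is true.
  21. {¬p2, ¬p4} — ¬p2 is true.
  22. {¬p7, p3} — p3 is true.

p1=False, p2=False, p3=True, p4=True, p5=False, p6=True, p7=True, p8=False, p9=True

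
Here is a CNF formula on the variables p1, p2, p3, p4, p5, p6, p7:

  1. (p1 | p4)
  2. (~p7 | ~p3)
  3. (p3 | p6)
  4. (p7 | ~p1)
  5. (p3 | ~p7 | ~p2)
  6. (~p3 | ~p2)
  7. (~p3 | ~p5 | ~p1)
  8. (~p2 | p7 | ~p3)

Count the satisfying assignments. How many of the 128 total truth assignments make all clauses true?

Split on p3, then p7.
  p3=T, p7=T: a clause becomes empty — 0.
  p3=T, p7=F: remaining (p1,p2,p4,p5,p6) ∈ {(F,F,T,F,F); (F,F,T,F,T); (F,F,T,T,F); (F,F,T,T,T)} — 4.
  p3=F, p7=T: p5 free; 3 ways for (p1,p2,p4,p6) × 2^1 = 6.
  p3=F, p7=F: remaining (p1,p2,p4,p5,p6) ∈ {(F,F,T,F,T); (F,F,T,T,T); (F,T,T,F,T); (F,T,T,T,T)} — 4.
Total: 0 + 4 + 6 + 4 = 14.

14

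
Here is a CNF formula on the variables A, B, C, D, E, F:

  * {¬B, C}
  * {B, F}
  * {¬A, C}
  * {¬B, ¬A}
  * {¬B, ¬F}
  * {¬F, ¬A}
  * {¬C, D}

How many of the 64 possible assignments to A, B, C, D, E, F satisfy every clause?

Case analysis on B and A:
  B=T, A=T: a clause becomes empty — 0.
  B=T, A=F: remaining (C,D,E,F) ∈ {(T,T,F,F); (T,T,T,F)} — 2.
  B=F, A=T: a clause becomes empty — 0.
  B=F, A=F: E free; 3 ways for (C,D,F) × 2^1 = 6.
Total: 0 + 2 + 0 + 6 = 8.

8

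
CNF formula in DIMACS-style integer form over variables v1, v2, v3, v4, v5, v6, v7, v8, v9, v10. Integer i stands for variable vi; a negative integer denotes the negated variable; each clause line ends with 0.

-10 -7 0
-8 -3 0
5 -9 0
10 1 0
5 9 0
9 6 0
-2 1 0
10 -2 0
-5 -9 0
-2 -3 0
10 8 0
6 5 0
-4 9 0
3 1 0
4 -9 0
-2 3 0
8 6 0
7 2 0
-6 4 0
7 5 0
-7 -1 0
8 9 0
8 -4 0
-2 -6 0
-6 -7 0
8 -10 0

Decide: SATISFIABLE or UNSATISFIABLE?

UNSATISFIABLE

v9 = True:
  propagation gives v5=True; an empty clause results — contradiction.
v9 = False:
  propagation gives v5=True, v6=True, v4=False; an empty clause results — contradiction.
Every branch closes, so no satisfying assignment exists.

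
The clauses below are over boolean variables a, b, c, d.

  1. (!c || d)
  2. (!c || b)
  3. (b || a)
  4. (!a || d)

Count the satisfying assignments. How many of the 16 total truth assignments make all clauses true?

6

Satisfying assignments:
  a=F b=T c=F d=F
  a=F b=T c=F d=T
  a=F b=T c=T d=T
  a=T b=F c=F d=T
  a=T b=T c=F d=T
  a=T b=T c=T d=T
That's 6 in total.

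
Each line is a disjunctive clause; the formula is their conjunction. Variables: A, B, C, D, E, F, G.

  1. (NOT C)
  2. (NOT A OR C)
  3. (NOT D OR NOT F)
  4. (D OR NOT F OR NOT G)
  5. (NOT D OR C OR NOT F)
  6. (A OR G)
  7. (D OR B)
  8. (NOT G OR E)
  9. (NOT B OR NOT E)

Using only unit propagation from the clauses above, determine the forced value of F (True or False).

False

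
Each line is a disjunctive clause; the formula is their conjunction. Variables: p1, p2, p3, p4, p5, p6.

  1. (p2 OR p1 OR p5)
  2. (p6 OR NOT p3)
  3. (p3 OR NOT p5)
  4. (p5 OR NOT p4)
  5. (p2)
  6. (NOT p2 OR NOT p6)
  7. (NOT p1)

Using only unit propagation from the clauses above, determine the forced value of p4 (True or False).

(p2) stands alone — p2 = True.
In (NOT p2 OR NOT p6), NOT p2 is now false; NOT p6 must hold, so p6 = False.
(NOT p3 OR p6): since p6 = False, the clause reduces to (NOT p3). p3 = False.
In (p3 OR NOT p5), p3 is now false; NOT p5 must hold, so p5 = False.
In (p5 OR NOT p4), p5 is now false; NOT p4 must hold, so p4 = False.

False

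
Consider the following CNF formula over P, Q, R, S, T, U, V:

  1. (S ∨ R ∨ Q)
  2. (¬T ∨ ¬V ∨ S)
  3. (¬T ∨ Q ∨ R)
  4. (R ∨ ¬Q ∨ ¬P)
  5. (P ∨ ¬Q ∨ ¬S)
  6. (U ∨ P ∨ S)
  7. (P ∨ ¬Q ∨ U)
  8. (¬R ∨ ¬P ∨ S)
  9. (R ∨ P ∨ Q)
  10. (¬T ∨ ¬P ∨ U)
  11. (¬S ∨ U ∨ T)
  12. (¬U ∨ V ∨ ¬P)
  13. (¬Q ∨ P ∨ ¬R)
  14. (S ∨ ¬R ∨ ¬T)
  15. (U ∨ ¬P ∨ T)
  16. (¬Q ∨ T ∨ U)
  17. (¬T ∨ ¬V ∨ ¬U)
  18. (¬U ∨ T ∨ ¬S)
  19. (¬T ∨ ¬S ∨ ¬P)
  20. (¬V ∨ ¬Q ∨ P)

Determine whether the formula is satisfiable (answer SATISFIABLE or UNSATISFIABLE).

Try P = False.
Set Q = False and propagate.
  then R is forced to True.
Set S = False and propagate.
  then U is forced to True.
  then T is forced to False.
V is now unconstrained; take V = False.
So P = False, Q = False, R = True, S = False, T = False, U = True, V = False is a satisfying assignment.

SATISFIABLE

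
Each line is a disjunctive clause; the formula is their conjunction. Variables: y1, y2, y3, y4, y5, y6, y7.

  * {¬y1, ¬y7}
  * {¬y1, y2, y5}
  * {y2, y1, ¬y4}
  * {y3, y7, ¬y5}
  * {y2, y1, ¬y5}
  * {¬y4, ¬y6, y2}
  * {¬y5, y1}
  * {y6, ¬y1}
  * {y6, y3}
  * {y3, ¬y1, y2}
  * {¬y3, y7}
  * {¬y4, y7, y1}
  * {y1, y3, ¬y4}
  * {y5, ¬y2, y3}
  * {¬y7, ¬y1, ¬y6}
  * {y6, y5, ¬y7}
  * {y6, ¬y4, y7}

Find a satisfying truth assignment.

y1=False, y2=False, y3=False, y4=False, y5=False, y6=True, y7=False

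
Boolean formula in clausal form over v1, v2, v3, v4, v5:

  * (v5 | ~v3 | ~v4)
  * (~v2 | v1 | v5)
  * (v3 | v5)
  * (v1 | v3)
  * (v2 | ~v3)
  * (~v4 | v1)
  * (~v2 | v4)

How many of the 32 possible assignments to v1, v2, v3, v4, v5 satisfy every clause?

Satisfying assignments:
  v1=T v2=F v3=F v4=F v5=T
  v1=T v2=F v3=F v4=T v5=T
  v1=T v2=T v3=F v4=T v5=T
  v1=T v2=T v3=T v4=T v5=T
Count: 4.

4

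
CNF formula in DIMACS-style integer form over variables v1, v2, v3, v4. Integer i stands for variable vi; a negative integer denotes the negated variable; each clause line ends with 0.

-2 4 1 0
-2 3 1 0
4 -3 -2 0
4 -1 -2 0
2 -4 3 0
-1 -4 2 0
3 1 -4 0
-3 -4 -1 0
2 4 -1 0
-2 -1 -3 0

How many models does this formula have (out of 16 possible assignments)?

5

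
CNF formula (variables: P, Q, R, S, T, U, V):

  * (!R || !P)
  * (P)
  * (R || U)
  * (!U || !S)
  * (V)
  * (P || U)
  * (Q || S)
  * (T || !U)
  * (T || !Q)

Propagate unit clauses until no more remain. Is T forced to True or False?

True

(P) stands alone — P = True.
In (!R || !P), !P is now false; !R must hold, so R = False.
In (R || U), R is now false; U must hold, so U = True.
(!U || !S): since U = True, the clause reduces to (!S). S = False.
(V) stands alone — V = True.
In (S || Q), S is now false; Q must hold, so Q = True.
(T || !U): since U = True, the clause reduces to (T). T = True.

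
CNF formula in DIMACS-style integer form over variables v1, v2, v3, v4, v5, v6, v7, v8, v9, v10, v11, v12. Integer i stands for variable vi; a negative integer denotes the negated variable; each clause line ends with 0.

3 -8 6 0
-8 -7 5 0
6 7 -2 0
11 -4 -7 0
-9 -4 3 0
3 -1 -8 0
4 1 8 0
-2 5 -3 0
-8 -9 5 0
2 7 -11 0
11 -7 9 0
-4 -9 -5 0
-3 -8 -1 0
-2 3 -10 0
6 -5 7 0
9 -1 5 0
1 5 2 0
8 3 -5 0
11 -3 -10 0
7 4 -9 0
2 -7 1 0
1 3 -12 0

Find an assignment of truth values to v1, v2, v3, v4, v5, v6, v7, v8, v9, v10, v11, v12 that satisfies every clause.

v1=T, v2=T, v3=F, v4=F, v5=F, v6=T, v7=T, v8=F, v9=T, v10=F, v11=T, v12=F

v6 occurs only positively in the remaining clauses — set v6 = True.
v10 occurs only negated in the remaining clauses — set v10 = False.
Try v1 = True.
Try v2 = True.
The remaining clauses are satisfied by v3 = False, v4 = False, v5 = False, v7 = True, v8 = False, v9 = True, v11 = True, v12 = False.
Every clause has at least one true literal under this assignment.
Check each clause:
  1. (v3 OR v6 OR NOT v8) — NOT v8 is true.
  2. (NOT v8 OR v5 OR NOT v7) — NOT v8 is true.
  3. (NOT v2 OR v7 OR v6) — v6 is true.
  4. (NOT v4 OR v11 OR NOT v7) — v11 is true.
  5. (v3 OR NOT v4 OR NOT v9) — NOT v4 is true.
  6. (v3 OR NOT v1 OR NOT v8) — NOT v8 is true.
  7. (v8 OR v4 OR v1) — v1 is true.
  8. (v5 OR NOT v3 OR NOT v2) — NOT v3 is true.
  9. (v5 OR NOT v8 OR NOT v9) — NOT v8 is true.
  10. (v7 OR NOT v11 OR v2) — v2 is true.
  11. (v11 OR NOT v7 OR v9) — v9 is true.
  12. (NOT v5 OR NOT v4 OR NOT v9) — NOT v5 is true.
  13. (NOT v3 OR NOT v1 OR NOT v8) — NOT v8 is true.
  14. (NOT v2 OR v3 OR NOT v10) — NOT v10 is true.
  15. (v6 OR v7 OR NOT v5) — NOT v5 is true.
  16. (v5 OR NOT v1 OR v9) — v9 is true.
  17. (v1 OR v5 OR v2) — v1 is true.
  18. (NOT v5 OR v3 OR v8) — NOT v5 is true.
  19. (NOT v10 OR v11 OR NOT v3) — v11 is true.
  20. (v4 OR v7 OR NOT v9) — v7 is true.
  21. (v2 OR v1 OR NOT v7) — v1 is true.
  22. (v1 OR NOT v12 OR v3) — v1 is true.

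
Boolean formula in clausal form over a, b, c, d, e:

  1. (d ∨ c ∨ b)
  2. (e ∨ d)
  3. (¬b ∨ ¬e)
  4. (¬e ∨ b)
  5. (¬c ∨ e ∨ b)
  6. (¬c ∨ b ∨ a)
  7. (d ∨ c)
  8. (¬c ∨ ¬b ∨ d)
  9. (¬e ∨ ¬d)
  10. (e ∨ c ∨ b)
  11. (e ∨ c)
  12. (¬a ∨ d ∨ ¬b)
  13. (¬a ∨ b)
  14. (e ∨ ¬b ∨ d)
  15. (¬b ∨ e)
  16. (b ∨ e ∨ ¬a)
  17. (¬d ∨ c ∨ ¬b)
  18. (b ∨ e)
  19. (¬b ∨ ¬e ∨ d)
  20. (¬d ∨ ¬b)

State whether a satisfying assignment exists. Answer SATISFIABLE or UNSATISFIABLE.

UNSATISFIABLE

b = True:
  propagation gives e=False; an empty clause results — contradiction.
b = False:
  propagation gives e=False; an empty clause results — contradiction.
Every branch closes, so no satisfying assignment exists.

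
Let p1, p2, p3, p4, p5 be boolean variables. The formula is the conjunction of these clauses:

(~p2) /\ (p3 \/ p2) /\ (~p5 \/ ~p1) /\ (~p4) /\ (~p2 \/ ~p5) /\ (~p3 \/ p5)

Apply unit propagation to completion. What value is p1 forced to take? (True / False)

(~p2) stands alone — p2 = False.
In (p3 \/ p2), p2 is now false; p3 must hold, so p3 = True.
(~p4) stands alone — p4 = False.
In (p5 \/ ~p3), ~p3 is now false; p5 must hold, so p5 = True.
From (~p5 \/ ~p1) and p5 = True: p1 = False.

False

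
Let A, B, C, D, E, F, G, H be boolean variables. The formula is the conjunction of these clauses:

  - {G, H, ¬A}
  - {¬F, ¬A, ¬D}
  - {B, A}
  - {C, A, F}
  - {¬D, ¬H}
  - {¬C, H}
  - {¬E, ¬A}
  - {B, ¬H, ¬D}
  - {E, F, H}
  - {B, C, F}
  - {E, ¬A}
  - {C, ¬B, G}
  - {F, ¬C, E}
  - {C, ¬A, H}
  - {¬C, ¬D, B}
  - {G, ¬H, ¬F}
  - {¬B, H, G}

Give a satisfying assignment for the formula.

A = 0, B = 1, C = 0, D = 0, E = 0, F = 1, G = 1, H = 1

D occurs only negated in the remaining clauses — set D = False.
Pure literal: G appears only positively; assign G = True.
Set A = False and propagate.
  then B is forced to True.
Branch on C: take C = False.
  then F is forced to True.
E, H are now unconstrained; take E = False, H = True.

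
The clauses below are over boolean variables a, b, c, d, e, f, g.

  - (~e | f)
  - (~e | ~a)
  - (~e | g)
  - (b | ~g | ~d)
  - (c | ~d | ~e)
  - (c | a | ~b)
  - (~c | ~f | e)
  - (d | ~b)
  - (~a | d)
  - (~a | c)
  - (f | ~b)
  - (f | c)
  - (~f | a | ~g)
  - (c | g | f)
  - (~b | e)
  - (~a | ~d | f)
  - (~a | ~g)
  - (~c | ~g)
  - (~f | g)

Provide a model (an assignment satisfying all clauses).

Set a = False and propagate.
Branch on b: take b = False.
The remaining clauses are satisfied by c = True, d = True, e = False, f = False, g = False.
Every clause has at least one true literal under this assignment.

a=F, b=F, c=T, d=T, e=F, f=F, g=F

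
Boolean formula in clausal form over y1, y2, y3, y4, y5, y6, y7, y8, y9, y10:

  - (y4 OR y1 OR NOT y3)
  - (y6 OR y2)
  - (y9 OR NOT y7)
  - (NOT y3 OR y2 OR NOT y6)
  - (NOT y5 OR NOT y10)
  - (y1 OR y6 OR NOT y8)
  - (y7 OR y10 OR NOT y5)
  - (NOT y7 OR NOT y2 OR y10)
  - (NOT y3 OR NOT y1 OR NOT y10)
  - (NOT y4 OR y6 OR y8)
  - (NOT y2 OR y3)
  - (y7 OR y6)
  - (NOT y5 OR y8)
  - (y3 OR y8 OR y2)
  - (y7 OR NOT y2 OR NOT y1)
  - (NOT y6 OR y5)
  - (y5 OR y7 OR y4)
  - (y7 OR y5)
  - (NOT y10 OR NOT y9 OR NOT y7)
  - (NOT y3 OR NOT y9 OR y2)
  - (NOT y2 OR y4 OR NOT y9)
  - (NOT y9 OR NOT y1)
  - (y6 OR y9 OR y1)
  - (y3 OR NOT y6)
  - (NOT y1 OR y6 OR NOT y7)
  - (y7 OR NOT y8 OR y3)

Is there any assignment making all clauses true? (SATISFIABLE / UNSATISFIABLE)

y7 = True:
  propagation gives y9=True, y10=False, y2=False, y6=True; an empty clause results — contradiction.
y7 = False:
  propagation gives y6=True, y5=True, y10=False; an empty clause results — contradiction.
Every branch closes, so no satisfying assignment exists.

UNSATISFIABLE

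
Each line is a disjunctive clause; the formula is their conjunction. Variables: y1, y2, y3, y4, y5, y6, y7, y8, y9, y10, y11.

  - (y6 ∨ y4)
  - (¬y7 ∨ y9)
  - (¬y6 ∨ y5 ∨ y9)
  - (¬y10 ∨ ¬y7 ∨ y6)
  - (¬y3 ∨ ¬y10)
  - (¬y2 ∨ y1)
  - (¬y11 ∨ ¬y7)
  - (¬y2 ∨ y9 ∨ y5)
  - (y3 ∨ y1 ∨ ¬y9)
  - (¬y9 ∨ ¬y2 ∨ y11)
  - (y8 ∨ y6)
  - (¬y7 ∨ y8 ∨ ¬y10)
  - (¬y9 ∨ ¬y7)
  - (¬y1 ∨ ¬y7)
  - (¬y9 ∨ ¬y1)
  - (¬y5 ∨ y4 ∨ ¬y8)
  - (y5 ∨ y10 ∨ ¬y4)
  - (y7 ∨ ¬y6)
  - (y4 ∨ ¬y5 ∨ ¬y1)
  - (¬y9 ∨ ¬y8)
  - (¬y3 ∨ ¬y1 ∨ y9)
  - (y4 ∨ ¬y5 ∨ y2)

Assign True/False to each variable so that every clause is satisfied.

Set y1 = False and propagate.
  then y2 is forced to False.
The remaining clauses are satisfied by y3 = False, y4 = True, y5 = True, y6 = False, y7 = False, y8 = True, y9 = False, y10 = True, y11 = True.
Every clause has at least one true literal under this assignment.

y1=False, y2=False, y3=False, y4=True, y5=True, y6=False, y7=False, y8=True, y9=False, y10=True, y11=True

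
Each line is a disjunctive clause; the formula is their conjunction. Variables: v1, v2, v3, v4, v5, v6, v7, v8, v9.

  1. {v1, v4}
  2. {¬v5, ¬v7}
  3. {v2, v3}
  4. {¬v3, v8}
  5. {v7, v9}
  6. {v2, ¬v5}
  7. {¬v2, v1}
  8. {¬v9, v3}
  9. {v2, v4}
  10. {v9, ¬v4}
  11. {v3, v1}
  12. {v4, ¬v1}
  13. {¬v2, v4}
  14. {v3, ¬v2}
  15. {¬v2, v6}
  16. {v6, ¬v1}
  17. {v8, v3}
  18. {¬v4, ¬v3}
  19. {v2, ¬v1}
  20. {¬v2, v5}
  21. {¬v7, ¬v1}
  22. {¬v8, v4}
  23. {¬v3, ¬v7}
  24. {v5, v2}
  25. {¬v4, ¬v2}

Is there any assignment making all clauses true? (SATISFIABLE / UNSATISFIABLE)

UNSATISFIABLE

v2 = True:
  propagation gives v1=True, v4=True; an empty clause results — contradiction.
v2 = False:
  propagation gives v3=True, v8=True, v5=False; an empty clause results — contradiction.
Every branch closes, so no satisfying assignment exists.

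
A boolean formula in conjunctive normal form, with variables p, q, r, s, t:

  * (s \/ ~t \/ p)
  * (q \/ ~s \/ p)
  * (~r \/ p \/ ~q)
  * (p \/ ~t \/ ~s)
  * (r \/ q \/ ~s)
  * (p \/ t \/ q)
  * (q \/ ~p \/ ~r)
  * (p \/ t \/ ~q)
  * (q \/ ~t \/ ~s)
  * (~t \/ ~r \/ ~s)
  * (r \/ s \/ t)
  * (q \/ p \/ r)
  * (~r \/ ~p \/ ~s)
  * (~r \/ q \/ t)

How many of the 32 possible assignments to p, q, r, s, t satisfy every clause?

6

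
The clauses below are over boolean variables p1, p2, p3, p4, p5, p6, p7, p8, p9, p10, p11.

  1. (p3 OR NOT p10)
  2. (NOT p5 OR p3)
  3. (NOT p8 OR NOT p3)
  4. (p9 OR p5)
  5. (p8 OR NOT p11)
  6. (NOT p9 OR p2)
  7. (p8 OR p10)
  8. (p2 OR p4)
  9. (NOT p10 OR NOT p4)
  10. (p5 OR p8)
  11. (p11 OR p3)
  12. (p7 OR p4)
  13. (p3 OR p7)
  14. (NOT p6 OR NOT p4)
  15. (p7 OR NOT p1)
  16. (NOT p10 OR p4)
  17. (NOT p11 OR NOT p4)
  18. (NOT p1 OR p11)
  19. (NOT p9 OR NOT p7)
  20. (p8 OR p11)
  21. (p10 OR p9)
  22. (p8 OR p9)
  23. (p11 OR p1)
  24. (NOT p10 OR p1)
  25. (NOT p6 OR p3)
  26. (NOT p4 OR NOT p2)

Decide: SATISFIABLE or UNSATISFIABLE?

p4 = True:
  propagation gives p10=False, p8=True, p3=False, p5=False; an empty clause results — contradiction.
p4 = False:
  propagation gives p2=True, p7=True, p10=False, p8=True; an empty clause results — contradiction.
Every branch closes, so no satisfying assignment exists.

UNSATISFIABLE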